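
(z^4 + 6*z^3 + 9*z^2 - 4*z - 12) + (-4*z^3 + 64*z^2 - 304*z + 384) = z^4 + 2*z^3 + 73*z^2 - 308*z + 372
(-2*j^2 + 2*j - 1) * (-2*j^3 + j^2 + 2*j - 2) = 4*j^5 - 6*j^4 + 7*j^2 - 6*j + 2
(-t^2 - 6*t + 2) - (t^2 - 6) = -2*t^2 - 6*t + 8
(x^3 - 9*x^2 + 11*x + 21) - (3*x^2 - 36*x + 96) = x^3 - 12*x^2 + 47*x - 75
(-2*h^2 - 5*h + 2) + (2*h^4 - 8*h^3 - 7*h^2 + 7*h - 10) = 2*h^4 - 8*h^3 - 9*h^2 + 2*h - 8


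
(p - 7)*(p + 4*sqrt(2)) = p^2 - 7*p + 4*sqrt(2)*p - 28*sqrt(2)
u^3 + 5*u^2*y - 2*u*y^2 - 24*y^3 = (u - 2*y)*(u + 3*y)*(u + 4*y)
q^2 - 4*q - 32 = (q - 8)*(q + 4)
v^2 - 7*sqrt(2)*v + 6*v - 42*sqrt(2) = (v + 6)*(v - 7*sqrt(2))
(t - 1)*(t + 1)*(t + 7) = t^3 + 7*t^2 - t - 7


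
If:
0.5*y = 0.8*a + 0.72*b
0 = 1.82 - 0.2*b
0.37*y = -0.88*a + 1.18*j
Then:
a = 0.625*y - 8.19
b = 9.10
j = 0.779661016949153*y - 6.10779661016949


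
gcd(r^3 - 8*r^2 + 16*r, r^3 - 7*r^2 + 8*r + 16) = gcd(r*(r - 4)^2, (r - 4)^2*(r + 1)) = r^2 - 8*r + 16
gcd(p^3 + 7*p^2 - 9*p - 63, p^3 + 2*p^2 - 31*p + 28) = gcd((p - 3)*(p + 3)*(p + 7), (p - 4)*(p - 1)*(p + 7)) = p + 7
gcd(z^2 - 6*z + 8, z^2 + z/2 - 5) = z - 2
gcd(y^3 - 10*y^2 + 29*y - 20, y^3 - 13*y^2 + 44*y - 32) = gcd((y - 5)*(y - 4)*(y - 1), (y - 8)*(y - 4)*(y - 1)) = y^2 - 5*y + 4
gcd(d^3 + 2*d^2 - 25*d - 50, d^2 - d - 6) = d + 2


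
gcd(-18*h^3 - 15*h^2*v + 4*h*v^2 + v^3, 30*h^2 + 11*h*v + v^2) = 6*h + v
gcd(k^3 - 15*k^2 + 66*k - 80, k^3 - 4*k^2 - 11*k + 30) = k^2 - 7*k + 10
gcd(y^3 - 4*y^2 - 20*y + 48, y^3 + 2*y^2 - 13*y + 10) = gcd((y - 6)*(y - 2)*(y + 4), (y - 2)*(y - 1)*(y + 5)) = y - 2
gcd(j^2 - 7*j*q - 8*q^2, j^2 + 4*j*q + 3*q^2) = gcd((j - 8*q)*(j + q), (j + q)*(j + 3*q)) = j + q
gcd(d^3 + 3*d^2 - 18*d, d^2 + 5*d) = d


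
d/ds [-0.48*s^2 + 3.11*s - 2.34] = 3.11 - 0.96*s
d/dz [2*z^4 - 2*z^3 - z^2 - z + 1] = 8*z^3 - 6*z^2 - 2*z - 1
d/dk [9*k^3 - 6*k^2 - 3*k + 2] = 27*k^2 - 12*k - 3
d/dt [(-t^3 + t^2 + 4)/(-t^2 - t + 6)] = (t^2 + 6*t + 1)/(t^2 + 6*t + 9)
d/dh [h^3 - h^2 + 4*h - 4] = 3*h^2 - 2*h + 4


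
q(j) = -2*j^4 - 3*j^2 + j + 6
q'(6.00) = -1763.00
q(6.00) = -2688.00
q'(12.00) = -13895.00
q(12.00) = -41886.00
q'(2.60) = -155.21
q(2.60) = -103.08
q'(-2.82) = 197.33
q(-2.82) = -147.16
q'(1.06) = -14.89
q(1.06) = 1.16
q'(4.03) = -546.79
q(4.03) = -566.23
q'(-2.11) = 88.81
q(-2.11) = -49.11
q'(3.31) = -308.98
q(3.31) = -263.63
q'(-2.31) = 113.47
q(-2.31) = -69.27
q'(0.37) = -1.63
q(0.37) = 5.92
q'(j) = -8*j^3 - 6*j + 1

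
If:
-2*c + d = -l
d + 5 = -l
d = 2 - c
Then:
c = -5/2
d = 9/2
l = -19/2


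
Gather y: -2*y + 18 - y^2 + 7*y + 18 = -y^2 + 5*y + 36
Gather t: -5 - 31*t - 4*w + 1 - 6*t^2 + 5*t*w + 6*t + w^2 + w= -6*t^2 + t*(5*w - 25) + w^2 - 3*w - 4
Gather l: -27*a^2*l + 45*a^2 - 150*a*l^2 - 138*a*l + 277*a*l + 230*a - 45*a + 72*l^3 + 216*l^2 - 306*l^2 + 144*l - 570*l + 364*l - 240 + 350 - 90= 45*a^2 + 185*a + 72*l^3 + l^2*(-150*a - 90) + l*(-27*a^2 + 139*a - 62) + 20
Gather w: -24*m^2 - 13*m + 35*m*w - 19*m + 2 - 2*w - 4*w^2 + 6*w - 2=-24*m^2 - 32*m - 4*w^2 + w*(35*m + 4)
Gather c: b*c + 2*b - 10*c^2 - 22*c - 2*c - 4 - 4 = 2*b - 10*c^2 + c*(b - 24) - 8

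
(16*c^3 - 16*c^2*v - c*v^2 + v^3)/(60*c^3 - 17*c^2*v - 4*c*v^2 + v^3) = (4*c^2 - 5*c*v + v^2)/(15*c^2 - 8*c*v + v^2)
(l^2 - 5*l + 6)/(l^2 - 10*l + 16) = (l - 3)/(l - 8)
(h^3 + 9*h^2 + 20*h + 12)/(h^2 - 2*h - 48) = (h^2 + 3*h + 2)/(h - 8)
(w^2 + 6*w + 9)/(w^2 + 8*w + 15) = (w + 3)/(w + 5)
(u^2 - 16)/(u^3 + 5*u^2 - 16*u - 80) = 1/(u + 5)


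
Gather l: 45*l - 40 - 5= 45*l - 45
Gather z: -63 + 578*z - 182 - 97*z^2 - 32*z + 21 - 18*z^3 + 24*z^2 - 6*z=-18*z^3 - 73*z^2 + 540*z - 224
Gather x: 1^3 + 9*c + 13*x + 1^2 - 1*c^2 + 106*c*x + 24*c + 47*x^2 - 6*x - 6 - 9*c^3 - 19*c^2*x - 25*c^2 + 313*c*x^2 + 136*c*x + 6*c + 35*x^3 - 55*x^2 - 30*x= -9*c^3 - 26*c^2 + 39*c + 35*x^3 + x^2*(313*c - 8) + x*(-19*c^2 + 242*c - 23) - 4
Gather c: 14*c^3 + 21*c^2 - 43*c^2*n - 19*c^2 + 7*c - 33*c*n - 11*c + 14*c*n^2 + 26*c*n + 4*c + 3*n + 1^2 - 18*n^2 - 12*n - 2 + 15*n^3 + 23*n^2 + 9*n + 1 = 14*c^3 + c^2*(2 - 43*n) + c*(14*n^2 - 7*n) + 15*n^3 + 5*n^2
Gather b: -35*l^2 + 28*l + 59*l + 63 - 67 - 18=-35*l^2 + 87*l - 22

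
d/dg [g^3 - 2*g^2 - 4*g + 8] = 3*g^2 - 4*g - 4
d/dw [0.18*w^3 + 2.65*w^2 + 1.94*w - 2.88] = 0.54*w^2 + 5.3*w + 1.94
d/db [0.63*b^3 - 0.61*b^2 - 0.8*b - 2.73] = 1.89*b^2 - 1.22*b - 0.8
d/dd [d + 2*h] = 1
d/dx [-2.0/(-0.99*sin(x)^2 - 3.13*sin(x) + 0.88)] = -(3.96*sin(x) + 6.26)*cos(x)/(0.99*sin(x)^2 + 3.13*sin(x) - 0.88)^2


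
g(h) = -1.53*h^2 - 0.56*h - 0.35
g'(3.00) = -9.74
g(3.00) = -15.80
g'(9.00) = -28.10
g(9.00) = -129.32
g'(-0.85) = 2.04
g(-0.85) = -0.98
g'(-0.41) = 0.69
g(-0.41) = -0.38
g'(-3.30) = 9.54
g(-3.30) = -15.16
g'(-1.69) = 4.61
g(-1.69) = -3.77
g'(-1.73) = 4.73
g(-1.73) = -3.96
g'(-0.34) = 0.48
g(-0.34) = -0.34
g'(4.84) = -15.37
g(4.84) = -38.90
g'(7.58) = -23.75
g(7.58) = -92.50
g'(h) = -3.06*h - 0.56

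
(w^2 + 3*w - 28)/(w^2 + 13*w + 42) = (w - 4)/(w + 6)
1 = 1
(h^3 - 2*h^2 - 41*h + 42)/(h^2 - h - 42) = h - 1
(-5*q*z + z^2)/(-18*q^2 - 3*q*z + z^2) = z*(5*q - z)/(18*q^2 + 3*q*z - z^2)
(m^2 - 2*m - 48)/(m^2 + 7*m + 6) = (m - 8)/(m + 1)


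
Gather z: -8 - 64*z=-64*z - 8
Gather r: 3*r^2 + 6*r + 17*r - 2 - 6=3*r^2 + 23*r - 8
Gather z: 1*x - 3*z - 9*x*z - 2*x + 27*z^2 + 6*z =-x + 27*z^2 + z*(3 - 9*x)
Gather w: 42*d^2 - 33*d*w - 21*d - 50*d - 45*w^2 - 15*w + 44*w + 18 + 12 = 42*d^2 - 71*d - 45*w^2 + w*(29 - 33*d) + 30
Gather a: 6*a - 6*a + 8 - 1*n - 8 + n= 0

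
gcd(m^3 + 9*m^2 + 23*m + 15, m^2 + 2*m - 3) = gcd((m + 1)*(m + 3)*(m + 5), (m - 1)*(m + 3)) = m + 3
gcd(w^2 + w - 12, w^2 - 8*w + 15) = w - 3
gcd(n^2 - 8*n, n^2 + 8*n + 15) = 1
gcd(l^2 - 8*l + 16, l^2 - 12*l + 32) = l - 4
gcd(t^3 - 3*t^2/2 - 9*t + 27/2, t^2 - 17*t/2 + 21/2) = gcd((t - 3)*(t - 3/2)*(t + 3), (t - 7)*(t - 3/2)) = t - 3/2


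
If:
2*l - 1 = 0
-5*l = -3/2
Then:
No Solution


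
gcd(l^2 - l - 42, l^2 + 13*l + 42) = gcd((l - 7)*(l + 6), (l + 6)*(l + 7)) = l + 6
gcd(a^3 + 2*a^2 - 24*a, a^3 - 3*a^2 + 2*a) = a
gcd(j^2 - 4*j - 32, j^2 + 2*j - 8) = j + 4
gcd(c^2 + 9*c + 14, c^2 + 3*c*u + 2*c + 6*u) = c + 2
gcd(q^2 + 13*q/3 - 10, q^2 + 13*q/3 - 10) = q^2 + 13*q/3 - 10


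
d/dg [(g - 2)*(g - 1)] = 2*g - 3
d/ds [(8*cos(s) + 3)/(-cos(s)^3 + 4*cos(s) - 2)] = 4*(103*sin(s) - 16*sin(2*s) - 9*sin(3*s) - 8*sin(4*s))/(13*cos(s) - cos(3*s) - 8)^2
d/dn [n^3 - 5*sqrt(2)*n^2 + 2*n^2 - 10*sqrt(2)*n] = 3*n^2 - 10*sqrt(2)*n + 4*n - 10*sqrt(2)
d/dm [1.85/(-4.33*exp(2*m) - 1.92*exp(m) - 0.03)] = (16.021*exp(m) + 3.552)*exp(m)/(4.33*exp(2*m) + 1.92*exp(m) + 0.03)^2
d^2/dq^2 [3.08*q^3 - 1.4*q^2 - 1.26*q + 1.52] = 18.48*q - 2.8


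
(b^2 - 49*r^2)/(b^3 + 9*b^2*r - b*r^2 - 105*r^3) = (-b + 7*r)/(-b^2 - 2*b*r + 15*r^2)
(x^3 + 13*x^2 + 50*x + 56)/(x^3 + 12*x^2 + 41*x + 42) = (x + 4)/(x + 3)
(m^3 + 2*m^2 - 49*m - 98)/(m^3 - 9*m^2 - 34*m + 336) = (m^2 + 9*m + 14)/(m^2 - 2*m - 48)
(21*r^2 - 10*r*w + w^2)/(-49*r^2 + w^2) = (-3*r + w)/(7*r + w)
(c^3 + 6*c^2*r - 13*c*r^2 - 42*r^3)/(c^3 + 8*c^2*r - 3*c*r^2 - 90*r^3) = (c^2 + 9*c*r + 14*r^2)/(c^2 + 11*c*r + 30*r^2)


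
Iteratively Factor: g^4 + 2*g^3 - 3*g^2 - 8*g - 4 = (g + 1)*(g^3 + g^2 - 4*g - 4) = (g + 1)*(g + 2)*(g^2 - g - 2) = (g - 2)*(g + 1)*(g + 2)*(g + 1)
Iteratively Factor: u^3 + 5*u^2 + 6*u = (u + 3)*(u^2 + 2*u) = u*(u + 3)*(u + 2)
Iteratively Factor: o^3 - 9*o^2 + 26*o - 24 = (o - 2)*(o^2 - 7*o + 12) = (o - 4)*(o - 2)*(o - 3)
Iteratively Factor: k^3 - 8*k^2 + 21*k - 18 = (k - 2)*(k^2 - 6*k + 9) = (k - 3)*(k - 2)*(k - 3)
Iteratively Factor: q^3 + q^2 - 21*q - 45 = (q + 3)*(q^2 - 2*q - 15) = (q + 3)^2*(q - 5)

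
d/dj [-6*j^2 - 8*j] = -12*j - 8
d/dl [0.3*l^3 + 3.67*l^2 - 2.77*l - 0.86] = 0.9*l^2 + 7.34*l - 2.77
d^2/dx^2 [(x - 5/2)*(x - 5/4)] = 2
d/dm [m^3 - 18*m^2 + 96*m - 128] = 3*m^2 - 36*m + 96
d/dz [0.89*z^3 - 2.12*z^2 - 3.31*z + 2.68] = 2.67*z^2 - 4.24*z - 3.31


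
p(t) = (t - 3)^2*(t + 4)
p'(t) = (t - 3)^2 + (t + 4)*(2*t - 6) = (t - 3)*(3*t + 5)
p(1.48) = 12.66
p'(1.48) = -14.35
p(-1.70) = 50.81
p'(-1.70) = 0.47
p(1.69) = 9.76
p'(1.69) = -13.19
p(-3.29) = 28.09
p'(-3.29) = 30.63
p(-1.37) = 50.22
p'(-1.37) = -3.89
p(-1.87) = 50.52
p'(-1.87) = 2.97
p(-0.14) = 38.06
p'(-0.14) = -14.38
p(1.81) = 8.23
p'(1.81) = -12.41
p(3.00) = 0.00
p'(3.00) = 0.00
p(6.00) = 90.00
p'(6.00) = 69.00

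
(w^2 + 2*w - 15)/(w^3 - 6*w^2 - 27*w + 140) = (w - 3)/(w^2 - 11*w + 28)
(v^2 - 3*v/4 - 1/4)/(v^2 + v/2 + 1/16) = 4*(v - 1)/(4*v + 1)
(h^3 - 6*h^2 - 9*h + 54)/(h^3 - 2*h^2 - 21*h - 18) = (h - 3)/(h + 1)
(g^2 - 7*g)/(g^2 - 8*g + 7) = g/(g - 1)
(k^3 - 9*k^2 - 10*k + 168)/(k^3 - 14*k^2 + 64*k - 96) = (k^2 - 3*k - 28)/(k^2 - 8*k + 16)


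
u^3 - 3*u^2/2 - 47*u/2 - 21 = (u - 6)*(u + 1)*(u + 7/2)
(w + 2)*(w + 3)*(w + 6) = w^3 + 11*w^2 + 36*w + 36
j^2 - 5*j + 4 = (j - 4)*(j - 1)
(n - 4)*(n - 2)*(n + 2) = n^3 - 4*n^2 - 4*n + 16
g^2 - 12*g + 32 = (g - 8)*(g - 4)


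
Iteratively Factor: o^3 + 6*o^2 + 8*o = (o + 4)*(o^2 + 2*o) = (o + 2)*(o + 4)*(o)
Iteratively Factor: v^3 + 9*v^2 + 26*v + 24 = (v + 2)*(v^2 + 7*v + 12) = (v + 2)*(v + 4)*(v + 3)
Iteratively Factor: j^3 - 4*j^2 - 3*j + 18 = (j - 3)*(j^2 - j - 6) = (j - 3)*(j + 2)*(j - 3)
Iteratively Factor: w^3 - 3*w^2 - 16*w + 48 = (w - 3)*(w^2 - 16) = (w - 3)*(w + 4)*(w - 4)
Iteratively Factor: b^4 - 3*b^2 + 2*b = (b - 1)*(b^3 + b^2 - 2*b) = b*(b - 1)*(b^2 + b - 2) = b*(b - 1)^2*(b + 2)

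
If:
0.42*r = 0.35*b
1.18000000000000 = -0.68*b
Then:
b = -1.74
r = -1.45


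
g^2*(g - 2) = g^3 - 2*g^2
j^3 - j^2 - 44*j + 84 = (j - 6)*(j - 2)*(j + 7)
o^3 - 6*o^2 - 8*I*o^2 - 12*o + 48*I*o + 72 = (o - 6)*(o - 6*I)*(o - 2*I)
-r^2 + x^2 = (-r + x)*(r + x)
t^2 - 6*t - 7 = (t - 7)*(t + 1)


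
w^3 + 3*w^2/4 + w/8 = w*(w + 1/4)*(w + 1/2)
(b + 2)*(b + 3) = b^2 + 5*b + 6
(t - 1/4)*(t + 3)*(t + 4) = t^3 + 27*t^2/4 + 41*t/4 - 3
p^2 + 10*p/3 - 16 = (p - 8/3)*(p + 6)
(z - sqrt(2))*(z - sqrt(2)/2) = z^2 - 3*sqrt(2)*z/2 + 1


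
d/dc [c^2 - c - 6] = 2*c - 1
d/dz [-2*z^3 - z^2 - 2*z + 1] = -6*z^2 - 2*z - 2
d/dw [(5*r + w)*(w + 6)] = 5*r + 2*w + 6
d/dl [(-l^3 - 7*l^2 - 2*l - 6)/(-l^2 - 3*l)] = (l^4 + 6*l^3 + 19*l^2 - 12*l - 18)/(l^2*(l^2 + 6*l + 9))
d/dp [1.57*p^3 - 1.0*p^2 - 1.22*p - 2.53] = 4.71*p^2 - 2.0*p - 1.22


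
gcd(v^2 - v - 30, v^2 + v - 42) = v - 6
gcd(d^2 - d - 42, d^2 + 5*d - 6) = d + 6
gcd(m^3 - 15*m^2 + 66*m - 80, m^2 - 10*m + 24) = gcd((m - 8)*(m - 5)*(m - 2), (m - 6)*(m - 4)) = 1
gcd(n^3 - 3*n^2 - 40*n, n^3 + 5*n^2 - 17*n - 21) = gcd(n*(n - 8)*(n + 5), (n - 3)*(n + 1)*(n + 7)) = 1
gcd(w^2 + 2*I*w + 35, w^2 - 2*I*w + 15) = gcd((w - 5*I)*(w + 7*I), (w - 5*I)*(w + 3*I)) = w - 5*I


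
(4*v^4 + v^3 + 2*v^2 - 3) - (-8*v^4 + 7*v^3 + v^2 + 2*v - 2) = 12*v^4 - 6*v^3 + v^2 - 2*v - 1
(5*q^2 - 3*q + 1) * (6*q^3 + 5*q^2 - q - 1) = 30*q^5 + 7*q^4 - 14*q^3 + 3*q^2 + 2*q - 1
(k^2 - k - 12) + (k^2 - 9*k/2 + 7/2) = 2*k^2 - 11*k/2 - 17/2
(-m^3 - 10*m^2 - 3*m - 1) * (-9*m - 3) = 9*m^4 + 93*m^3 + 57*m^2 + 18*m + 3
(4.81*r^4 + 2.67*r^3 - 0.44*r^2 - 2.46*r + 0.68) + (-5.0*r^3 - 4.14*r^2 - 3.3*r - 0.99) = 4.81*r^4 - 2.33*r^3 - 4.58*r^2 - 5.76*r - 0.31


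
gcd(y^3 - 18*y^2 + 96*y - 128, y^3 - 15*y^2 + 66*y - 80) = y^2 - 10*y + 16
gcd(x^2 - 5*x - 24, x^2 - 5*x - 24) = x^2 - 5*x - 24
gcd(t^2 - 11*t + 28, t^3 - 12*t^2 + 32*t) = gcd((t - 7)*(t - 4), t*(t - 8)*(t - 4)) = t - 4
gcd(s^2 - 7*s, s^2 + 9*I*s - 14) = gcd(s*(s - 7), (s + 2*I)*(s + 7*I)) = 1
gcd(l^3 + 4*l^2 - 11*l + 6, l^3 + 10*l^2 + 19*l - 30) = l^2 + 5*l - 6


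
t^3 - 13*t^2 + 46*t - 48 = (t - 8)*(t - 3)*(t - 2)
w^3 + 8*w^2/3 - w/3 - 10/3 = (w - 1)*(w + 5/3)*(w + 2)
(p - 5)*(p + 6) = p^2 + p - 30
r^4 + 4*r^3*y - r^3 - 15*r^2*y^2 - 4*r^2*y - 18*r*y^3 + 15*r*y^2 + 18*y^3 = (r - 1)*(r - 3*y)*(r + y)*(r + 6*y)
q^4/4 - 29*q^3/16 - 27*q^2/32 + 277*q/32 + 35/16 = (q/4 + 1/2)*(q - 7)*(q - 5/2)*(q + 1/4)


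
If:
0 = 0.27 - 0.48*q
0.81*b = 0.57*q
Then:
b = 0.40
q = 0.56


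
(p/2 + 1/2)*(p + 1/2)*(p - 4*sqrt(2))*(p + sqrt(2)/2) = p^4/2 - 7*sqrt(2)*p^3/4 + 3*p^3/4 - 21*sqrt(2)*p^2/8 - 7*p^2/4 - 3*p - 7*sqrt(2)*p/8 - 1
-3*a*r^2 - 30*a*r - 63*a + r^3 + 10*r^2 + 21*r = (-3*a + r)*(r + 3)*(r + 7)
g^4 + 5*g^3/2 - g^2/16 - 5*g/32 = g*(g - 1/4)*(g + 1/4)*(g + 5/2)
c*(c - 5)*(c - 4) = c^3 - 9*c^2 + 20*c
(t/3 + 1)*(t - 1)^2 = t^3/3 + t^2/3 - 5*t/3 + 1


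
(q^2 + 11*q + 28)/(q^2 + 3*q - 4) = (q + 7)/(q - 1)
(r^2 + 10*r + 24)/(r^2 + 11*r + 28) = (r + 6)/(r + 7)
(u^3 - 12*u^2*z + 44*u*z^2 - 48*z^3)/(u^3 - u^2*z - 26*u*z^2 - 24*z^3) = (u^2 - 6*u*z + 8*z^2)/(u^2 + 5*u*z + 4*z^2)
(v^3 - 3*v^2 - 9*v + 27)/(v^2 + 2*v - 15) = (v^2 - 9)/(v + 5)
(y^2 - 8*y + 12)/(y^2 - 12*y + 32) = (y^2 - 8*y + 12)/(y^2 - 12*y + 32)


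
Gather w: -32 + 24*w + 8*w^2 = 8*w^2 + 24*w - 32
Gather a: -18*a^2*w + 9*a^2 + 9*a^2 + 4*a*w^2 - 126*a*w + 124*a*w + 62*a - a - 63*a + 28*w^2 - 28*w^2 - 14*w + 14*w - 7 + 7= a^2*(18 - 18*w) + a*(4*w^2 - 2*w - 2)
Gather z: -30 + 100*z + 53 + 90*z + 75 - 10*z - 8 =180*z + 90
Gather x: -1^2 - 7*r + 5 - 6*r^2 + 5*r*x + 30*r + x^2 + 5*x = -6*r^2 + 23*r + x^2 + x*(5*r + 5) + 4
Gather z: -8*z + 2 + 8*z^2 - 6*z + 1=8*z^2 - 14*z + 3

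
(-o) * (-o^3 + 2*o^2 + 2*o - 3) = o^4 - 2*o^3 - 2*o^2 + 3*o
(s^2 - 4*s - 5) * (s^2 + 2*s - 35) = s^4 - 2*s^3 - 48*s^2 + 130*s + 175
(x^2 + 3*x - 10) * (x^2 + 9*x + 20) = x^4 + 12*x^3 + 37*x^2 - 30*x - 200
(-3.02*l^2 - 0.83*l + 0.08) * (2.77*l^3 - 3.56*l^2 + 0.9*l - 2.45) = -8.3654*l^5 + 8.4521*l^4 + 0.4584*l^3 + 6.3672*l^2 + 2.1055*l - 0.196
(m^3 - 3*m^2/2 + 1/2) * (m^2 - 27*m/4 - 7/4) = m^5 - 33*m^4/4 + 67*m^3/8 + 25*m^2/8 - 27*m/8 - 7/8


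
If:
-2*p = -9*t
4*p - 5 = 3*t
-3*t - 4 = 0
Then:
No Solution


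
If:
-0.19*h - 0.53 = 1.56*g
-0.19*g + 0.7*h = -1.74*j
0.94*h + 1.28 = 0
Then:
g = -0.17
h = -1.36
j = 0.53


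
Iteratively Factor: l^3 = (l)*(l^2) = l^2*(l)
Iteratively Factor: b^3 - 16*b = (b - 4)*(b^2 + 4*b) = (b - 4)*(b + 4)*(b)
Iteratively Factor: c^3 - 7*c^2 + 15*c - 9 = (c - 1)*(c^2 - 6*c + 9) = (c - 3)*(c - 1)*(c - 3)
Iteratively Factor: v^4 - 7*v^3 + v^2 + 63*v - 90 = (v + 3)*(v^3 - 10*v^2 + 31*v - 30) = (v - 3)*(v + 3)*(v^2 - 7*v + 10) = (v - 5)*(v - 3)*(v + 3)*(v - 2)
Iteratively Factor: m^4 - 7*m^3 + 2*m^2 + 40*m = (m - 5)*(m^3 - 2*m^2 - 8*m) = (m - 5)*(m + 2)*(m^2 - 4*m) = (m - 5)*(m - 4)*(m + 2)*(m)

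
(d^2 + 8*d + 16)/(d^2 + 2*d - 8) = (d + 4)/(d - 2)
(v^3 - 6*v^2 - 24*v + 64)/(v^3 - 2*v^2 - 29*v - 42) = (-v^3 + 6*v^2 + 24*v - 64)/(-v^3 + 2*v^2 + 29*v + 42)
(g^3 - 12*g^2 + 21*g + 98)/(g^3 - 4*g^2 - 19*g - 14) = (g - 7)/(g + 1)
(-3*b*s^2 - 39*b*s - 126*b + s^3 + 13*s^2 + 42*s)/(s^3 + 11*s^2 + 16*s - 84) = (-3*b + s)/(s - 2)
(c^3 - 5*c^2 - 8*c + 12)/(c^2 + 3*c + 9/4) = 4*(c^3 - 5*c^2 - 8*c + 12)/(4*c^2 + 12*c + 9)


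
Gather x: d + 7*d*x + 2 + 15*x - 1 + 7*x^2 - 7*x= d + 7*x^2 + x*(7*d + 8) + 1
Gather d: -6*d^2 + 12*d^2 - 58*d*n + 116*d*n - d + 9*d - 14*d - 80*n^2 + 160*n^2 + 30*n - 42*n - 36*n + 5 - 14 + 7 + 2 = 6*d^2 + d*(58*n - 6) + 80*n^2 - 48*n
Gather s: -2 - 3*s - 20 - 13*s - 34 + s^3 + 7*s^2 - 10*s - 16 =s^3 + 7*s^2 - 26*s - 72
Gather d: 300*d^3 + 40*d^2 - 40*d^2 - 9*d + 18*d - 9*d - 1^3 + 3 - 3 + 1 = 300*d^3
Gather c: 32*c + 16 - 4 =32*c + 12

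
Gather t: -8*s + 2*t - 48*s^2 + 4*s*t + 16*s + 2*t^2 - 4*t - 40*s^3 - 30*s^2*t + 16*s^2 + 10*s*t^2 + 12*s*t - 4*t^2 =-40*s^3 - 32*s^2 + 8*s + t^2*(10*s - 2) + t*(-30*s^2 + 16*s - 2)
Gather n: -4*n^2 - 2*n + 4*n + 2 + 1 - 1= -4*n^2 + 2*n + 2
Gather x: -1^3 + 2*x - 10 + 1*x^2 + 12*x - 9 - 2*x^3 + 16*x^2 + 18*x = -2*x^3 + 17*x^2 + 32*x - 20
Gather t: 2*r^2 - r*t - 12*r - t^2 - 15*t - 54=2*r^2 - 12*r - t^2 + t*(-r - 15) - 54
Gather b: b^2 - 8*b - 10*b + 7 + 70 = b^2 - 18*b + 77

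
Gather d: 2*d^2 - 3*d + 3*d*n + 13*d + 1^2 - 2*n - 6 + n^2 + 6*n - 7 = 2*d^2 + d*(3*n + 10) + n^2 + 4*n - 12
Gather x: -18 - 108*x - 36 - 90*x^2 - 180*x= -90*x^2 - 288*x - 54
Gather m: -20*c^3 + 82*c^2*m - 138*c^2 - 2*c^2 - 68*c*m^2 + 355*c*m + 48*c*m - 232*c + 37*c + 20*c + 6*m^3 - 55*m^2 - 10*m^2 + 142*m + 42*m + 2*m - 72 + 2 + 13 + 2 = -20*c^3 - 140*c^2 - 175*c + 6*m^3 + m^2*(-68*c - 65) + m*(82*c^2 + 403*c + 186) - 55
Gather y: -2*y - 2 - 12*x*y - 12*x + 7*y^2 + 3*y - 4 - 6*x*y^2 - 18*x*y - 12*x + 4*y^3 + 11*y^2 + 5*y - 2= -24*x + 4*y^3 + y^2*(18 - 6*x) + y*(6 - 30*x) - 8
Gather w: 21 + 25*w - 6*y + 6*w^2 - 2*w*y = 6*w^2 + w*(25 - 2*y) - 6*y + 21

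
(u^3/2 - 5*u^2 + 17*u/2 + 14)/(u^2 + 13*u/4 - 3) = 2*(u^3 - 10*u^2 + 17*u + 28)/(4*u^2 + 13*u - 12)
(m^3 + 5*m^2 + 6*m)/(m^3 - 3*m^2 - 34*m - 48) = m/(m - 8)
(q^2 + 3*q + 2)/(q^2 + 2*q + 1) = (q + 2)/(q + 1)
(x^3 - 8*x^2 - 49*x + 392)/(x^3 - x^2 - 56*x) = (x - 7)/x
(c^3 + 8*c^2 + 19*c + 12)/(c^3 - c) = (c^2 + 7*c + 12)/(c*(c - 1))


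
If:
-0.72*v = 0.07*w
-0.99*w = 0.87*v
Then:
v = 0.00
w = 0.00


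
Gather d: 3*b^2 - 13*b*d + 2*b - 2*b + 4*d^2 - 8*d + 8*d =3*b^2 - 13*b*d + 4*d^2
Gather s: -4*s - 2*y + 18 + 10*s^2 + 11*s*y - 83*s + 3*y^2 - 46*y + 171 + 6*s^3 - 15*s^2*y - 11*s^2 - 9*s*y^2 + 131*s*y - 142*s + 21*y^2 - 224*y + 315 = 6*s^3 + s^2*(-15*y - 1) + s*(-9*y^2 + 142*y - 229) + 24*y^2 - 272*y + 504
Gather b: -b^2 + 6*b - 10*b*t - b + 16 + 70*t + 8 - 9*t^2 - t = -b^2 + b*(5 - 10*t) - 9*t^2 + 69*t + 24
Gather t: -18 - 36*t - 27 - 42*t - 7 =-78*t - 52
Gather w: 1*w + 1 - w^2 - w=1 - w^2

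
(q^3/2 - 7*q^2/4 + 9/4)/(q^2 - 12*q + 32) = (2*q^3 - 7*q^2 + 9)/(4*(q^2 - 12*q + 32))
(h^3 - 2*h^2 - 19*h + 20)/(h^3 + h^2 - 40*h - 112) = (h^2 - 6*h + 5)/(h^2 - 3*h - 28)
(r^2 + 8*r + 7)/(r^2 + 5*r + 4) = (r + 7)/(r + 4)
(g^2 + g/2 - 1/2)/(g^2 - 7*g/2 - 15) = (-2*g^2 - g + 1)/(-2*g^2 + 7*g + 30)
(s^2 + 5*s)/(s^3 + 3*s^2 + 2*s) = (s + 5)/(s^2 + 3*s + 2)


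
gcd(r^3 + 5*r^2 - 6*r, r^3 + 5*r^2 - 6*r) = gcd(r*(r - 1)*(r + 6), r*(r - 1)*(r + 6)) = r^3 + 5*r^2 - 6*r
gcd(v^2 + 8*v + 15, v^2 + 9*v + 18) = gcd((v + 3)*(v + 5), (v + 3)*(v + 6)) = v + 3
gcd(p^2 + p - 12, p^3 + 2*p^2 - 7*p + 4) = p + 4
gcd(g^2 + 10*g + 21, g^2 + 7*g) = g + 7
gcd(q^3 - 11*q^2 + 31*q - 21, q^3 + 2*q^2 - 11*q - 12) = q - 3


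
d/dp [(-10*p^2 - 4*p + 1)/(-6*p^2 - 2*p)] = (-p^2 + 3*p + 1/2)/(p^2*(9*p^2 + 6*p + 1))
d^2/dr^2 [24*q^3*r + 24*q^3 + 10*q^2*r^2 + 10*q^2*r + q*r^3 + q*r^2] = 2*q*(10*q + 3*r + 1)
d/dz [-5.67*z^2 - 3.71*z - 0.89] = -11.34*z - 3.71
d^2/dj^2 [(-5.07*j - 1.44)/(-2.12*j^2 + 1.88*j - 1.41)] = ((12.9576 - 64.4904*j)*(2.12*j^2 - 1.88*j + 1.41) + (4.24*j - 1.88)*(5.07*j + 1.44)*(8.48*j - 3.76))/(2.12*j^2 - 1.88*j + 1.41)^3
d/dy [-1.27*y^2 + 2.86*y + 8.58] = 2.86 - 2.54*y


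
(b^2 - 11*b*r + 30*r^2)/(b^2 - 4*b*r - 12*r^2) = (b - 5*r)/(b + 2*r)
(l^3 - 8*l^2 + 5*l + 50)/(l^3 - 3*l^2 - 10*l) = (l - 5)/l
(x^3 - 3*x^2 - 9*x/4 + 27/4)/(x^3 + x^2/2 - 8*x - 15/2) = (4*x^2 - 9)/(2*(2*x^2 + 7*x + 5))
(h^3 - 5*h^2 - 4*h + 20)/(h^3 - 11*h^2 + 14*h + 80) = (h - 2)/(h - 8)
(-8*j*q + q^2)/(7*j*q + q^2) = (-8*j + q)/(7*j + q)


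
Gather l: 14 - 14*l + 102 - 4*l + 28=144 - 18*l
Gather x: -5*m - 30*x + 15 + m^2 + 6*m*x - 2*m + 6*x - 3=m^2 - 7*m + x*(6*m - 24) + 12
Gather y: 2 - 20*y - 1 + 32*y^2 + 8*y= 32*y^2 - 12*y + 1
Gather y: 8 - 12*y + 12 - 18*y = 20 - 30*y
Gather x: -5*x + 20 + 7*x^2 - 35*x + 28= 7*x^2 - 40*x + 48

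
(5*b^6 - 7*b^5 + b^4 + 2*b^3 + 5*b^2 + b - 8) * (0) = 0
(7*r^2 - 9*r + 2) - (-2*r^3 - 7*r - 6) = 2*r^3 + 7*r^2 - 2*r + 8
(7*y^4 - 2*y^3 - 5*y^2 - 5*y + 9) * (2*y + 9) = 14*y^5 + 59*y^4 - 28*y^3 - 55*y^2 - 27*y + 81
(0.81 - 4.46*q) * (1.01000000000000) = 0.8181 - 4.5046*q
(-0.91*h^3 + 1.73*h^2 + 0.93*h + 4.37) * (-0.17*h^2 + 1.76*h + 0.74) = 0.1547*h^5 - 1.8957*h^4 + 2.2133*h^3 + 2.1741*h^2 + 8.3794*h + 3.2338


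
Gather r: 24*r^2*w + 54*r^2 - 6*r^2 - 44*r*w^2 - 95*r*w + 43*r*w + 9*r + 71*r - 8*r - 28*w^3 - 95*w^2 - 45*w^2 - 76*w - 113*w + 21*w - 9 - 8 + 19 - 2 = r^2*(24*w + 48) + r*(-44*w^2 - 52*w + 72) - 28*w^3 - 140*w^2 - 168*w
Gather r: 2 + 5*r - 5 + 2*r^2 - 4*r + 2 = 2*r^2 + r - 1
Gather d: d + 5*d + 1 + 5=6*d + 6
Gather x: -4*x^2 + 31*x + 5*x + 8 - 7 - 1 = -4*x^2 + 36*x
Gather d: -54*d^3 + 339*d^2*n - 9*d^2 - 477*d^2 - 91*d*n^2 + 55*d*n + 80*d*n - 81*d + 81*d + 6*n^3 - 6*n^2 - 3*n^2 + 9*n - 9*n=-54*d^3 + d^2*(339*n - 486) + d*(-91*n^2 + 135*n) + 6*n^3 - 9*n^2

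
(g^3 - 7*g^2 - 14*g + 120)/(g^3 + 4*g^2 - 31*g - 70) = (g^2 - 2*g - 24)/(g^2 + 9*g + 14)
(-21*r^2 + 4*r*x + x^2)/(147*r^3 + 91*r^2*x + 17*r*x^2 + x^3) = (-3*r + x)/(21*r^2 + 10*r*x + x^2)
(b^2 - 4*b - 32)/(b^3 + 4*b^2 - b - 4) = (b - 8)/(b^2 - 1)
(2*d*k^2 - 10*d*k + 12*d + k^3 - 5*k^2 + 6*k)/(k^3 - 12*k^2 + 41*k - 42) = (2*d + k)/(k - 7)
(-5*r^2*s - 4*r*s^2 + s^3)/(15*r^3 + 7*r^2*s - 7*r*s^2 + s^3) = -s/(3*r - s)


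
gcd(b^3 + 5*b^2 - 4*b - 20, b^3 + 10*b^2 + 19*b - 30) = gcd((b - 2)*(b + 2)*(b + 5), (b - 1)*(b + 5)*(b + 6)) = b + 5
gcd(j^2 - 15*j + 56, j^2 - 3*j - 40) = j - 8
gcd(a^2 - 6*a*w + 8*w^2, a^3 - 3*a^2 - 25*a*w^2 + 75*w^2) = 1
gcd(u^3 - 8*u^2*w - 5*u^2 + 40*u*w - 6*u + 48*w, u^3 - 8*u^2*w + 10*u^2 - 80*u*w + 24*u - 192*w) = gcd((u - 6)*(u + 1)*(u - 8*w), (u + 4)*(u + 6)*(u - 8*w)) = u - 8*w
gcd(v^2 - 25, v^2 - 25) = v^2 - 25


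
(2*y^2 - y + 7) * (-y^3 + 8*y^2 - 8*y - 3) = -2*y^5 + 17*y^4 - 31*y^3 + 58*y^2 - 53*y - 21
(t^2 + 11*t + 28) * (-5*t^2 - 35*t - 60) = -5*t^4 - 90*t^3 - 585*t^2 - 1640*t - 1680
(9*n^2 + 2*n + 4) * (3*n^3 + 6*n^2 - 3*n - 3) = 27*n^5 + 60*n^4 - 3*n^3 - 9*n^2 - 18*n - 12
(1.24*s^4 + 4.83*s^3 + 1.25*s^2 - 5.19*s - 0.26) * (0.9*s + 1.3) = 1.116*s^5 + 5.959*s^4 + 7.404*s^3 - 3.046*s^2 - 6.981*s - 0.338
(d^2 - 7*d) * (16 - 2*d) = -2*d^3 + 30*d^2 - 112*d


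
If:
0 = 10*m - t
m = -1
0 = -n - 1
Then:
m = -1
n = -1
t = -10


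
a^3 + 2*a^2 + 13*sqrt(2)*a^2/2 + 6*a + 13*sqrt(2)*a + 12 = (a + 2)*(a + sqrt(2)/2)*(a + 6*sqrt(2))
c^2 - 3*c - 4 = (c - 4)*(c + 1)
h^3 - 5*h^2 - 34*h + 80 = (h - 8)*(h - 2)*(h + 5)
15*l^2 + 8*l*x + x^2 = (3*l + x)*(5*l + x)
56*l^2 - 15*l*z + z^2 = (-8*l + z)*(-7*l + z)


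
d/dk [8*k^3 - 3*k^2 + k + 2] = 24*k^2 - 6*k + 1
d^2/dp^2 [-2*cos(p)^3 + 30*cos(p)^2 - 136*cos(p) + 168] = 275*cos(p)/2 - 60*cos(2*p) + 9*cos(3*p)/2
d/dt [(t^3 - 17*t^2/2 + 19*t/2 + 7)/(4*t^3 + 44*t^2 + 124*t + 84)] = (39*t^4 + 86*t^3 - 652*t^2 - 1022*t - 35)/(8*(t^6 + 22*t^5 + 183*t^4 + 724*t^3 + 1423*t^2 + 1302*t + 441))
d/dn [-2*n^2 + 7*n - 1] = 7 - 4*n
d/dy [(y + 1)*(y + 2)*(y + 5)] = 3*y^2 + 16*y + 17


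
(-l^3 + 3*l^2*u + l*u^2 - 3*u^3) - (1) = -l^3 + 3*l^2*u + l*u^2 - 3*u^3 - 1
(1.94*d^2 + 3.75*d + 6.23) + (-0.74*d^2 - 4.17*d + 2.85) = 1.2*d^2 - 0.42*d + 9.08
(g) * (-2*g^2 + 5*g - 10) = -2*g^3 + 5*g^2 - 10*g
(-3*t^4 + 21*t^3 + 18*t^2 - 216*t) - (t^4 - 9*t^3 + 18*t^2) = -4*t^4 + 30*t^3 - 216*t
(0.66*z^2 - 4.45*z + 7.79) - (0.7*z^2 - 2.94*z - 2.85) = -0.0399999999999999*z^2 - 1.51*z + 10.64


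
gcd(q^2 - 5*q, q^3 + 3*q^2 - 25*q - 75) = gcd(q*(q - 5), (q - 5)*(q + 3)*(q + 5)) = q - 5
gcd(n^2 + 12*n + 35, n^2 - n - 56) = n + 7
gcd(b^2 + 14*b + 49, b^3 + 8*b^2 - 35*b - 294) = b^2 + 14*b + 49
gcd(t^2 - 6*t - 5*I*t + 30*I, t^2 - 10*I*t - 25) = t - 5*I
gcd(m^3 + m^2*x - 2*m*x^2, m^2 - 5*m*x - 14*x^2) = m + 2*x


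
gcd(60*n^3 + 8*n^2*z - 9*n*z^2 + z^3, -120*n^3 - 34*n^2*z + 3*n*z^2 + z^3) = -6*n + z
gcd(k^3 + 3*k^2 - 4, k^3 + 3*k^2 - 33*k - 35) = 1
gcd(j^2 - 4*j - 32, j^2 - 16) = j + 4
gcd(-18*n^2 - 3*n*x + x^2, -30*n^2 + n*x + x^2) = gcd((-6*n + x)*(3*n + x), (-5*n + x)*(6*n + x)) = 1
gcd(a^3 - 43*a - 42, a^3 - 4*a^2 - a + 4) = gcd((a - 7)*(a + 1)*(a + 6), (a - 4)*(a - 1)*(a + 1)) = a + 1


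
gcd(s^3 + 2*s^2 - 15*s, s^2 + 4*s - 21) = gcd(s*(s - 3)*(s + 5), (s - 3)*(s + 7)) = s - 3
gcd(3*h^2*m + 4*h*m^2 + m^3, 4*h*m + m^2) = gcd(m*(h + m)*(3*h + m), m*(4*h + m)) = m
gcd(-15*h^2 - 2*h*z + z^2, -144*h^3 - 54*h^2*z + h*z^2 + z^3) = 3*h + z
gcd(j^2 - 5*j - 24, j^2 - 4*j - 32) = j - 8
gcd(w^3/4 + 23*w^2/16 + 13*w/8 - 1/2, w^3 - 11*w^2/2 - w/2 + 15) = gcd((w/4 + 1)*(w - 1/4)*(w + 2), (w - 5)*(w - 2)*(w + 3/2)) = 1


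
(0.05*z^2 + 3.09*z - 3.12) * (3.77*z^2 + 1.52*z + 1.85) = 0.1885*z^4 + 11.7253*z^3 - 6.9731*z^2 + 0.9741*z - 5.772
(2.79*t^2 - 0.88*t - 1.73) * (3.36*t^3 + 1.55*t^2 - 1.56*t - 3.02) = 9.3744*t^5 + 1.3677*t^4 - 11.5292*t^3 - 9.7345*t^2 + 5.3564*t + 5.2246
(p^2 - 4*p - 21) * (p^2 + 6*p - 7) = p^4 + 2*p^3 - 52*p^2 - 98*p + 147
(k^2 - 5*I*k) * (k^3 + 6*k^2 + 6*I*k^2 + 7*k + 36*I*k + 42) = k^5 + 6*k^4 + I*k^4 + 37*k^3 + 6*I*k^3 + 222*k^2 - 35*I*k^2 - 210*I*k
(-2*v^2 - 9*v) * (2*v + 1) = -4*v^3 - 20*v^2 - 9*v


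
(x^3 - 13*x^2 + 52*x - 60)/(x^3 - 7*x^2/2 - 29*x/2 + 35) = 2*(x - 6)/(2*x + 7)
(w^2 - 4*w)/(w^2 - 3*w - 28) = w*(4 - w)/(-w^2 + 3*w + 28)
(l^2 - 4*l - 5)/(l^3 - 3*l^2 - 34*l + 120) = (l + 1)/(l^2 + 2*l - 24)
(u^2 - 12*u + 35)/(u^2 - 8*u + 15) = (u - 7)/(u - 3)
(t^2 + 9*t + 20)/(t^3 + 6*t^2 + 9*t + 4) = (t + 5)/(t^2 + 2*t + 1)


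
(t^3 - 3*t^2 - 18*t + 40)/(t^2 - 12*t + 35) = (t^2 + 2*t - 8)/(t - 7)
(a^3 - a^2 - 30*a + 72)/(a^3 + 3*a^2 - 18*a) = (a - 4)/a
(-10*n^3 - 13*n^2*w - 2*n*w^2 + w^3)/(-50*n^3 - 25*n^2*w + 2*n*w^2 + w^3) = (n + w)/(5*n + w)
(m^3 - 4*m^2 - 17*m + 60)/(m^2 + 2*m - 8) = (m^2 - 8*m + 15)/(m - 2)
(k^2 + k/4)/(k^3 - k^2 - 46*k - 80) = k*(4*k + 1)/(4*(k^3 - k^2 - 46*k - 80))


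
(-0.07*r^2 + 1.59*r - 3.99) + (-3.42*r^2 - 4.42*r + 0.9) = -3.49*r^2 - 2.83*r - 3.09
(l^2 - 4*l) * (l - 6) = l^3 - 10*l^2 + 24*l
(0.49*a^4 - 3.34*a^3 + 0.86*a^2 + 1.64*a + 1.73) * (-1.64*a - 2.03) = -0.8036*a^5 + 4.4829*a^4 + 5.3698*a^3 - 4.4354*a^2 - 6.1664*a - 3.5119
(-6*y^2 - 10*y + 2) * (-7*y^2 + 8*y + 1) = 42*y^4 + 22*y^3 - 100*y^2 + 6*y + 2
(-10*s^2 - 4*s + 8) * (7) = -70*s^2 - 28*s + 56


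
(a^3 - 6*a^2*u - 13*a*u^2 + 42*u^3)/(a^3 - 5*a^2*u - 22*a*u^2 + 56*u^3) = (a + 3*u)/(a + 4*u)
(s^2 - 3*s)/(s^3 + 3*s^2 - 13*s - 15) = s/(s^2 + 6*s + 5)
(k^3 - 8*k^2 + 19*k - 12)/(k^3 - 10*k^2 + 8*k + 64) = (k^2 - 4*k + 3)/(k^2 - 6*k - 16)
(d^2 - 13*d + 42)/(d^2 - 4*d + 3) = (d^2 - 13*d + 42)/(d^2 - 4*d + 3)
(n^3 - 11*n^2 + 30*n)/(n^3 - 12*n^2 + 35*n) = (n - 6)/(n - 7)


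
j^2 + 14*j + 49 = (j + 7)^2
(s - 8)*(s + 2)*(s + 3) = s^3 - 3*s^2 - 34*s - 48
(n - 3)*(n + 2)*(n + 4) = n^3 + 3*n^2 - 10*n - 24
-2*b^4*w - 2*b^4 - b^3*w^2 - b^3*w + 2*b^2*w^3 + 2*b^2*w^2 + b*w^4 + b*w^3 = (-b + w)*(b + w)*(2*b + w)*(b*w + b)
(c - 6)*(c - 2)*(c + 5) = c^3 - 3*c^2 - 28*c + 60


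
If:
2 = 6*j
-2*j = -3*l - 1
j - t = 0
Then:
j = 1/3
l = -1/9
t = 1/3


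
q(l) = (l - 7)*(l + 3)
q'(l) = 2*l - 4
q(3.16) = -23.65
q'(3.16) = 2.32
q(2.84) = -24.29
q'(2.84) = 1.68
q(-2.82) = -1.77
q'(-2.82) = -9.64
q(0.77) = -23.49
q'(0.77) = -2.46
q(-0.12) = -20.51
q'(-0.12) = -4.24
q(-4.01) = 11.12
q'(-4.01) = -12.02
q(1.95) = -25.00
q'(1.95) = -0.10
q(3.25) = -23.44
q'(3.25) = 2.50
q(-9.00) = 96.00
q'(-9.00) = -22.00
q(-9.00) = 96.00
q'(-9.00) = -22.00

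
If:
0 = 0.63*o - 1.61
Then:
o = 2.56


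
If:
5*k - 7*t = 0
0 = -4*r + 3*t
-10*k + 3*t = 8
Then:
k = -56/55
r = -6/11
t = -8/11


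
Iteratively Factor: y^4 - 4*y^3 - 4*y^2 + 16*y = (y)*(y^3 - 4*y^2 - 4*y + 16) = y*(y - 2)*(y^2 - 2*y - 8) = y*(y - 2)*(y + 2)*(y - 4)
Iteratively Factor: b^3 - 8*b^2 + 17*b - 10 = (b - 5)*(b^2 - 3*b + 2) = (b - 5)*(b - 2)*(b - 1)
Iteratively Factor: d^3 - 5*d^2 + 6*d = (d - 2)*(d^2 - 3*d) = d*(d - 2)*(d - 3)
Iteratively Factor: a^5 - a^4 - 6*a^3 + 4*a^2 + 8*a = (a - 2)*(a^4 + a^3 - 4*a^2 - 4*a) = (a - 2)*(a + 2)*(a^3 - a^2 - 2*a) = (a - 2)^2*(a + 2)*(a^2 + a) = a*(a - 2)^2*(a + 2)*(a + 1)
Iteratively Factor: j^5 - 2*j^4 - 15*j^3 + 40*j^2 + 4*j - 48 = (j - 3)*(j^4 + j^3 - 12*j^2 + 4*j + 16) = (j - 3)*(j - 2)*(j^3 + 3*j^2 - 6*j - 8) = (j - 3)*(j - 2)^2*(j^2 + 5*j + 4) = (j - 3)*(j - 2)^2*(j + 1)*(j + 4)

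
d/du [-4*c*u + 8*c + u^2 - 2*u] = -4*c + 2*u - 2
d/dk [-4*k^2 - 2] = -8*k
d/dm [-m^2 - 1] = -2*m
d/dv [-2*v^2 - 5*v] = -4*v - 5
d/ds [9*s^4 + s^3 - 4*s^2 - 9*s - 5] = 36*s^3 + 3*s^2 - 8*s - 9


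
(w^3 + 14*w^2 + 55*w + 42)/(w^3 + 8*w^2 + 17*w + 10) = (w^2 + 13*w + 42)/(w^2 + 7*w + 10)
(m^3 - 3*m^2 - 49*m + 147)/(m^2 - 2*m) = (m^3 - 3*m^2 - 49*m + 147)/(m*(m - 2))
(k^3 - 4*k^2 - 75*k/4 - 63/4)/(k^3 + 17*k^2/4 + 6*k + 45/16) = 4*(k - 7)/(4*k + 5)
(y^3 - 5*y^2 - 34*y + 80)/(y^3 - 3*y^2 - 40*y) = (y - 2)/y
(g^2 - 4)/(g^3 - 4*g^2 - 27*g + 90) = (g^2 - 4)/(g^3 - 4*g^2 - 27*g + 90)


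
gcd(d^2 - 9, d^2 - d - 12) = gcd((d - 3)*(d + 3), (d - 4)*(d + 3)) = d + 3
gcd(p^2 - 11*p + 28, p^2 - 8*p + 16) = p - 4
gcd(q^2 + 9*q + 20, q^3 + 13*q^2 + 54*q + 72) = q + 4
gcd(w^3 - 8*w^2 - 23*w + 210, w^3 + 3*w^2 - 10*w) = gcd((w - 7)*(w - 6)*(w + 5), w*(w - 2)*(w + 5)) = w + 5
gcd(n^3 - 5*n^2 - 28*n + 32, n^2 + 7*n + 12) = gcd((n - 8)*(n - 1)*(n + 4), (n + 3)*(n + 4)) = n + 4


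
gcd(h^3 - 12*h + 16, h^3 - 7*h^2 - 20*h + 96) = h + 4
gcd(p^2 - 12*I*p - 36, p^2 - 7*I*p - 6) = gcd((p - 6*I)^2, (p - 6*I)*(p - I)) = p - 6*I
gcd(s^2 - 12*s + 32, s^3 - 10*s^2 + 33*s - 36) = s - 4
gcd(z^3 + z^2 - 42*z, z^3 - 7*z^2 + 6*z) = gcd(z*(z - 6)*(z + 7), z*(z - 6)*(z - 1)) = z^2 - 6*z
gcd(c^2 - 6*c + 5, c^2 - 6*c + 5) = c^2 - 6*c + 5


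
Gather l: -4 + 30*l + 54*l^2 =54*l^2 + 30*l - 4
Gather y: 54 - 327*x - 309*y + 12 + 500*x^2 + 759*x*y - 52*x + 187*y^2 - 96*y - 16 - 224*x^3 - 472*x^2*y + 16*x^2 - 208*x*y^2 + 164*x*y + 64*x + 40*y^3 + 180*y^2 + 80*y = -224*x^3 + 516*x^2 - 315*x + 40*y^3 + y^2*(367 - 208*x) + y*(-472*x^2 + 923*x - 325) + 50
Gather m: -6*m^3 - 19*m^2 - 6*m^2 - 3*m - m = -6*m^3 - 25*m^2 - 4*m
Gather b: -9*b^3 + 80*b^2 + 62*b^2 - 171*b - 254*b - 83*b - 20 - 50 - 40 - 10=-9*b^3 + 142*b^2 - 508*b - 120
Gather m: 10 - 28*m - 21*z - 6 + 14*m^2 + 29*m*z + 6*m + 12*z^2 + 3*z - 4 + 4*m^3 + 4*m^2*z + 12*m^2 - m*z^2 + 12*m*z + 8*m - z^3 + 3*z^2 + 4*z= 4*m^3 + m^2*(4*z + 26) + m*(-z^2 + 41*z - 14) - z^3 + 15*z^2 - 14*z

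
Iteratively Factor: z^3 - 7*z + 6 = (z - 1)*(z^2 + z - 6) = (z - 2)*(z - 1)*(z + 3)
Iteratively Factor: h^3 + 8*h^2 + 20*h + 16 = (h + 2)*(h^2 + 6*h + 8) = (h + 2)*(h + 4)*(h + 2)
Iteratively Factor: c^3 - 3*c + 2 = (c + 2)*(c^2 - 2*c + 1) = (c - 1)*(c + 2)*(c - 1)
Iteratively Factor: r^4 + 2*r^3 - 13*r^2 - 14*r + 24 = (r + 2)*(r^3 - 13*r + 12) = (r + 2)*(r + 4)*(r^2 - 4*r + 3) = (r - 1)*(r + 2)*(r + 4)*(r - 3)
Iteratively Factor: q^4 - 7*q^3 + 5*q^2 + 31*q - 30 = (q - 1)*(q^3 - 6*q^2 - q + 30) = (q - 1)*(q + 2)*(q^2 - 8*q + 15) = (q - 3)*(q - 1)*(q + 2)*(q - 5)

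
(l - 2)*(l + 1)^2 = l^3 - 3*l - 2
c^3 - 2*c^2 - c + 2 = (c - 2)*(c - 1)*(c + 1)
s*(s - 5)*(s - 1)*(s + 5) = s^4 - s^3 - 25*s^2 + 25*s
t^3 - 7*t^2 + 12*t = t*(t - 4)*(t - 3)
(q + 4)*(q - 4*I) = q^2 + 4*q - 4*I*q - 16*I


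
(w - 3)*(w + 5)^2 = w^3 + 7*w^2 - 5*w - 75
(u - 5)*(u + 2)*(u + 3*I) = u^3 - 3*u^2 + 3*I*u^2 - 10*u - 9*I*u - 30*I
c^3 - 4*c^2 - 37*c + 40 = (c - 8)*(c - 1)*(c + 5)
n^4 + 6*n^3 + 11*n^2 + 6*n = n*(n + 1)*(n + 2)*(n + 3)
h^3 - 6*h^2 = h^2*(h - 6)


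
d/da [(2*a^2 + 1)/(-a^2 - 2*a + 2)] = 2*(-2*a^2 + 5*a + 1)/(a^4 + 4*a^3 - 8*a + 4)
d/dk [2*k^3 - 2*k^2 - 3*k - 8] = 6*k^2 - 4*k - 3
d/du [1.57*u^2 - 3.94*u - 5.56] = 3.14*u - 3.94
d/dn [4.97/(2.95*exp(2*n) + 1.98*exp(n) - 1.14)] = (-29.323*exp(n) - 9.8406)*exp(n)/(2.95*exp(2*n) + 1.98*exp(n) - 1.14)^2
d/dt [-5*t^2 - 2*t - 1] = -10*t - 2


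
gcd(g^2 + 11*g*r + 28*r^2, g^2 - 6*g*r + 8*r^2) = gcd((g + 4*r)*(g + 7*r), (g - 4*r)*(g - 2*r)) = 1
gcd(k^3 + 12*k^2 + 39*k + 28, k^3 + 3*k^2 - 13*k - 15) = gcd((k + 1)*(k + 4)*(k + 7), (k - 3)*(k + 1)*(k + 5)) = k + 1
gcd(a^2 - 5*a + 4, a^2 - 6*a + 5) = a - 1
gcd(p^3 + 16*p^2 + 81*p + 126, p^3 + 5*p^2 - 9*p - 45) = p + 3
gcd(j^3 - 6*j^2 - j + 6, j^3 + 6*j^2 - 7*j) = j - 1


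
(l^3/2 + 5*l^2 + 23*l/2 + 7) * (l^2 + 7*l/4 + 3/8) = l^5/2 + 47*l^4/8 + 327*l^3/16 + 29*l^2 + 265*l/16 + 21/8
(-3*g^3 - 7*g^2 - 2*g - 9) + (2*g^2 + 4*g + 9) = -3*g^3 - 5*g^2 + 2*g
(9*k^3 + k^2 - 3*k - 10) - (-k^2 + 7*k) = 9*k^3 + 2*k^2 - 10*k - 10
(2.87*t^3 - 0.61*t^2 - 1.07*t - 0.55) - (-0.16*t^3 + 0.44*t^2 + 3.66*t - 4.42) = 3.03*t^3 - 1.05*t^2 - 4.73*t + 3.87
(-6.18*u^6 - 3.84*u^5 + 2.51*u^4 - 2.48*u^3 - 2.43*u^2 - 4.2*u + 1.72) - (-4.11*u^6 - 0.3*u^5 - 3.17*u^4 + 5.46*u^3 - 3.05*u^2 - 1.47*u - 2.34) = -2.07*u^6 - 3.54*u^5 + 5.68*u^4 - 7.94*u^3 + 0.62*u^2 - 2.73*u + 4.06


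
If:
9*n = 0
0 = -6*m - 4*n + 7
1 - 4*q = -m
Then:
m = 7/6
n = 0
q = 13/24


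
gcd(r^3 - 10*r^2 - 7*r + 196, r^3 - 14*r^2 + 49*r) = r^2 - 14*r + 49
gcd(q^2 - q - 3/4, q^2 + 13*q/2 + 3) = q + 1/2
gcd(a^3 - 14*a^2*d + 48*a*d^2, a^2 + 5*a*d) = a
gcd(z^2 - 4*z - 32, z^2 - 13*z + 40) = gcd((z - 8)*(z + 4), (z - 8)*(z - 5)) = z - 8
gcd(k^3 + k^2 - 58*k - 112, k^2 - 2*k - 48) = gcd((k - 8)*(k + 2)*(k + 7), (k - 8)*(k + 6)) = k - 8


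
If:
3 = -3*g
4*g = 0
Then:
No Solution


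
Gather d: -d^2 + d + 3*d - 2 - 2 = -d^2 + 4*d - 4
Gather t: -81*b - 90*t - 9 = -81*b - 90*t - 9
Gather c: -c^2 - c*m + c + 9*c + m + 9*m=-c^2 + c*(10 - m) + 10*m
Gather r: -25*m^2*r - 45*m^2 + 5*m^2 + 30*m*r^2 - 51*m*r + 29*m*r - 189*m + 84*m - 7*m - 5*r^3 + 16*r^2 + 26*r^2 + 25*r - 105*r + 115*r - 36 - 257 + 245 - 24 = -40*m^2 - 112*m - 5*r^3 + r^2*(30*m + 42) + r*(-25*m^2 - 22*m + 35) - 72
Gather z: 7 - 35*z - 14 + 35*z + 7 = 0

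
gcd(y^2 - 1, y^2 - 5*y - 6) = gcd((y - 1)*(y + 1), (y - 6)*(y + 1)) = y + 1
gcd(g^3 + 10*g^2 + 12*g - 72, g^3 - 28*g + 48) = g^2 + 4*g - 12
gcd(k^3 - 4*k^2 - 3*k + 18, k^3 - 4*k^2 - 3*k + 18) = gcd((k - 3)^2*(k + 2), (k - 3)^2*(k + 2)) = k^3 - 4*k^2 - 3*k + 18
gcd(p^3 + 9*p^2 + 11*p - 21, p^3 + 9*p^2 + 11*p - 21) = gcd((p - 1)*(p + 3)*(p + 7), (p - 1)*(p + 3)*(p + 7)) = p^3 + 9*p^2 + 11*p - 21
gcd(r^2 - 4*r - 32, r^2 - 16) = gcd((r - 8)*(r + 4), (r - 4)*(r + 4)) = r + 4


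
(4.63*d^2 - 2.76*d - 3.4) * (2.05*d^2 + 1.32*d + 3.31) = 9.4915*d^4 + 0.453600000000001*d^3 + 4.7121*d^2 - 13.6236*d - 11.254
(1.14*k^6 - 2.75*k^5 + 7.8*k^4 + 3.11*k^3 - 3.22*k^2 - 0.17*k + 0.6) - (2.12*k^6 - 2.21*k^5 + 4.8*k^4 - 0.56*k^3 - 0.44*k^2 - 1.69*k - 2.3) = -0.98*k^6 - 0.54*k^5 + 3.0*k^4 + 3.67*k^3 - 2.78*k^2 + 1.52*k + 2.9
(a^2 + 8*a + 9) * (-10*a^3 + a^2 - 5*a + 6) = -10*a^5 - 79*a^4 - 87*a^3 - 25*a^2 + 3*a + 54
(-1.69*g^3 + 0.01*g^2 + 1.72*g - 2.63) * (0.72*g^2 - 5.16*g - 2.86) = -1.2168*g^5 + 8.7276*g^4 + 6.0202*g^3 - 10.7974*g^2 + 8.6516*g + 7.5218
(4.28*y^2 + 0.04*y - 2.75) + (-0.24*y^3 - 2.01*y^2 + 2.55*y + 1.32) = -0.24*y^3 + 2.27*y^2 + 2.59*y - 1.43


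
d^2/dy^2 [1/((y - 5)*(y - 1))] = 2*((y - 5)^2 + (y - 5)*(y - 1) + (y - 1)^2)/((y - 5)^3*(y - 1)^3)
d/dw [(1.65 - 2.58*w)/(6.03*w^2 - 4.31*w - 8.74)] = (15.5574*w^2 - 19.899*w + 29.6607)/(36.3609*w^4 - 51.9786*w^3 - 86.8283*w^2 + 75.3388*w + 76.3876)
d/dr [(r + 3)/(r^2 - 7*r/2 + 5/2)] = 4*(-r^2 - 6*r + 13)/(4*r^4 - 28*r^3 + 69*r^2 - 70*r + 25)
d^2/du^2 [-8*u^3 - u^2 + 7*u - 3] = -48*u - 2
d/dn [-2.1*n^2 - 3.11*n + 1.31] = -4.2*n - 3.11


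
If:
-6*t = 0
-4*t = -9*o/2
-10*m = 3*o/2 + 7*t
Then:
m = 0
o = 0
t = 0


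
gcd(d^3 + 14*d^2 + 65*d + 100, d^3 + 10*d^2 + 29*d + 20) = d^2 + 9*d + 20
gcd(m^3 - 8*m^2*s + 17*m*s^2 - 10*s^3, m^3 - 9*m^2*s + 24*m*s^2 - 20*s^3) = m^2 - 7*m*s + 10*s^2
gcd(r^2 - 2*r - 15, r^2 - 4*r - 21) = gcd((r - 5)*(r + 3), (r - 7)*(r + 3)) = r + 3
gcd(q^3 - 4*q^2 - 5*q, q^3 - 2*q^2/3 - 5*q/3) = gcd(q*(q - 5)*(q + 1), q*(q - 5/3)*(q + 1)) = q^2 + q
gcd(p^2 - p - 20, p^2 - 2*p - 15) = p - 5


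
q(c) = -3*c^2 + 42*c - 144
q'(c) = 42 - 6*c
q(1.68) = -81.91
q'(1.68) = 31.92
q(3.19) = -40.55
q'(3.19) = 22.86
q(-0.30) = -156.87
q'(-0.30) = 43.80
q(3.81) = -27.53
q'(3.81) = 19.14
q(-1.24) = -200.69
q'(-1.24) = 49.44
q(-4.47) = -391.68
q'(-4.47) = 68.82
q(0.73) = -114.94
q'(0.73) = 37.62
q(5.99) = -0.06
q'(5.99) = 6.06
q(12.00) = -72.00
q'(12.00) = -30.00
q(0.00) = -144.00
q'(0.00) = 42.00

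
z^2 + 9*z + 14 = (z + 2)*(z + 7)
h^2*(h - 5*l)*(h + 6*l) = h^4 + h^3*l - 30*h^2*l^2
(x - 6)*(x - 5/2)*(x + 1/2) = x^3 - 8*x^2 + 43*x/4 + 15/2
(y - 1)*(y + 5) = y^2 + 4*y - 5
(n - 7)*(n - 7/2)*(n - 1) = n^3 - 23*n^2/2 + 35*n - 49/2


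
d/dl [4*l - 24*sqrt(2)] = 4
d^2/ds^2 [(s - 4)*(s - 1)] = 2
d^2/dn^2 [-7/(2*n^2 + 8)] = 7*(4 - 3*n^2)/(n^2 + 4)^3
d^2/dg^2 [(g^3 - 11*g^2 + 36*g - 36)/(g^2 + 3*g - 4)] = 4*(41*g^3 - 138*g^2 + 78*g - 106)/(g^6 + 9*g^5 + 15*g^4 - 45*g^3 - 60*g^2 + 144*g - 64)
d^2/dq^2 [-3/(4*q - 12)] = -3/(2*(q - 3)^3)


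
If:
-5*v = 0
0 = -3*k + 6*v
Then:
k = 0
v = 0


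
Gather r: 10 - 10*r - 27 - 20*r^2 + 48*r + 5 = -20*r^2 + 38*r - 12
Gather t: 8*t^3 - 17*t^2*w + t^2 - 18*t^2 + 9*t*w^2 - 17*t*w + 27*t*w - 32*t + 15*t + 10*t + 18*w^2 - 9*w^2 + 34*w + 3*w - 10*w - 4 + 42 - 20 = 8*t^3 + t^2*(-17*w - 17) + t*(9*w^2 + 10*w - 7) + 9*w^2 + 27*w + 18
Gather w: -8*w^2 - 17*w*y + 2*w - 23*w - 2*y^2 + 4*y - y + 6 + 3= -8*w^2 + w*(-17*y - 21) - 2*y^2 + 3*y + 9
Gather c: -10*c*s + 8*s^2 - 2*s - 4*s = -10*c*s + 8*s^2 - 6*s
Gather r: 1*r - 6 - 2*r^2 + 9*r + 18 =-2*r^2 + 10*r + 12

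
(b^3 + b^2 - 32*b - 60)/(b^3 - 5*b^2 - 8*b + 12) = (b + 5)/(b - 1)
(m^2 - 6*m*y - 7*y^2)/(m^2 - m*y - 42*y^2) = (m + y)/(m + 6*y)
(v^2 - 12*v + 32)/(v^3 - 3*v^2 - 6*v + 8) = (v - 8)/(v^2 + v - 2)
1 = 1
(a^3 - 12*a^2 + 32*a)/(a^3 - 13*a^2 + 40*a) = (a - 4)/(a - 5)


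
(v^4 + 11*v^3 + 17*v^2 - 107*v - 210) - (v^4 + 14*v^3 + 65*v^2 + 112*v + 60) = -3*v^3 - 48*v^2 - 219*v - 270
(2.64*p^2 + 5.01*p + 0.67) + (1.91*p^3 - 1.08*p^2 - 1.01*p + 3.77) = 1.91*p^3 + 1.56*p^2 + 4.0*p + 4.44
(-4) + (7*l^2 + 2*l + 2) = 7*l^2 + 2*l - 2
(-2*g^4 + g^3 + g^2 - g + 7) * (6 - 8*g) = 16*g^5 - 20*g^4 - 2*g^3 + 14*g^2 - 62*g + 42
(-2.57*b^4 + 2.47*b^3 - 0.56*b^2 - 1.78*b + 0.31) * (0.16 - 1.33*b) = 3.4181*b^5 - 3.6963*b^4 + 1.14*b^3 + 2.2778*b^2 - 0.6971*b + 0.0496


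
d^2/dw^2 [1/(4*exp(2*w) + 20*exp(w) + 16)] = (2*(2*exp(w) + 5)^2*exp(w) - (4*exp(w) + 5)*(exp(2*w) + 5*exp(w) + 4))*exp(w)/(4*(exp(2*w) + 5*exp(w) + 4)^3)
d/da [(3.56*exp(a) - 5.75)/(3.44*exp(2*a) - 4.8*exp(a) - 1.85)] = (-12.2464*exp(2*a) + 39.56*exp(a) - 34.186)*exp(a)/(11.8336*exp(4*a) - 33.024*exp(3*a) + 10.312*exp(2*a) + 17.76*exp(a) + 3.4225)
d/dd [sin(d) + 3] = cos(d)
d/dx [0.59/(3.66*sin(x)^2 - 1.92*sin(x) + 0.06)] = (1.1328 - 4.3188*sin(x))*cos(x)/(3.66*sin(x)^2 - 1.92*sin(x) + 0.06)^2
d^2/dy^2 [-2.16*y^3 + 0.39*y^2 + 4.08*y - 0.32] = 0.78 - 12.96*y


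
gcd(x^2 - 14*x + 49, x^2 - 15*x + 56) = x - 7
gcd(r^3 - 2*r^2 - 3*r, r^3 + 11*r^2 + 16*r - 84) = 1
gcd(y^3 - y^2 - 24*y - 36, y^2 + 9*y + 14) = y + 2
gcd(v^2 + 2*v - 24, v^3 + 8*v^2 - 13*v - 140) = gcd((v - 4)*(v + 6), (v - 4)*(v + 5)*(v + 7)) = v - 4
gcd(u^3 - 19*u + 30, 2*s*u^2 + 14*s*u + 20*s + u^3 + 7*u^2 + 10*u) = u + 5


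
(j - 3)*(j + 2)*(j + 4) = j^3 + 3*j^2 - 10*j - 24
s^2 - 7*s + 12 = (s - 4)*(s - 3)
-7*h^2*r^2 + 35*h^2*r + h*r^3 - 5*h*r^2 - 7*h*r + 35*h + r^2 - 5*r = (-7*h + r)*(r - 5)*(h*r + 1)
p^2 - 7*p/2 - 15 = (p - 6)*(p + 5/2)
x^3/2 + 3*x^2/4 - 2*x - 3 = (x/2 + 1)*(x - 2)*(x + 3/2)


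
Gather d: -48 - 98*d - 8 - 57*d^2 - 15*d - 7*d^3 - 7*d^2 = -7*d^3 - 64*d^2 - 113*d - 56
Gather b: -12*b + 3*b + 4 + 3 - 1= 6 - 9*b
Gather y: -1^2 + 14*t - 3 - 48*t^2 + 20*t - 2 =-48*t^2 + 34*t - 6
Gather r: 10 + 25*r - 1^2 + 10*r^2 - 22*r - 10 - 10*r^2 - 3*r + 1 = 0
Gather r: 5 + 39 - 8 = 36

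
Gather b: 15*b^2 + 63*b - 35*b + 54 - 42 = 15*b^2 + 28*b + 12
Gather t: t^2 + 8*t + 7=t^2 + 8*t + 7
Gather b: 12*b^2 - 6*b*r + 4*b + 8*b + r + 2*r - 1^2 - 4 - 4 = 12*b^2 + b*(12 - 6*r) + 3*r - 9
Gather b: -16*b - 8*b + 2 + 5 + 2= 9 - 24*b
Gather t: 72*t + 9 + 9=72*t + 18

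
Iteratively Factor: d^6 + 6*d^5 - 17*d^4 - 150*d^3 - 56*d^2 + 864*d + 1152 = (d - 3)*(d^5 + 9*d^4 + 10*d^3 - 120*d^2 - 416*d - 384) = (d - 3)*(d + 2)*(d^4 + 7*d^3 - 4*d^2 - 112*d - 192) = (d - 3)*(d + 2)*(d + 4)*(d^3 + 3*d^2 - 16*d - 48) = (d - 3)*(d + 2)*(d + 3)*(d + 4)*(d^2 - 16) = (d - 3)*(d + 2)*(d + 3)*(d + 4)^2*(d - 4)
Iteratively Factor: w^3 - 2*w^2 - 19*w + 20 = (w - 5)*(w^2 + 3*w - 4) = (w - 5)*(w - 1)*(w + 4)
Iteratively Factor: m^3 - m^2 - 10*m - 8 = (m + 2)*(m^2 - 3*m - 4) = (m + 1)*(m + 2)*(m - 4)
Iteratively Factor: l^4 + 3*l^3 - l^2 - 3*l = (l + 3)*(l^3 - l) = (l + 1)*(l + 3)*(l^2 - l) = (l - 1)*(l + 1)*(l + 3)*(l)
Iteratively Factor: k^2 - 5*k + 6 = (k - 2)*(k - 3)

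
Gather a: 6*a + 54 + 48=6*a + 102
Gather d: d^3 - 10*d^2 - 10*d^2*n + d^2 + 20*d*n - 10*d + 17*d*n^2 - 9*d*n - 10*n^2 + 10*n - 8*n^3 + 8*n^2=d^3 + d^2*(-10*n - 9) + d*(17*n^2 + 11*n - 10) - 8*n^3 - 2*n^2 + 10*n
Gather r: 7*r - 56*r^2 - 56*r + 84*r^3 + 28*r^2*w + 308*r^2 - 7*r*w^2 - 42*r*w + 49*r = 84*r^3 + r^2*(28*w + 252) + r*(-7*w^2 - 42*w)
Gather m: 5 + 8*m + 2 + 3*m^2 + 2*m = 3*m^2 + 10*m + 7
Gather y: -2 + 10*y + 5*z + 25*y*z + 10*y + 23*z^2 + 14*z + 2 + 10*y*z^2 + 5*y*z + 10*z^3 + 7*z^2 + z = y*(10*z^2 + 30*z + 20) + 10*z^3 + 30*z^2 + 20*z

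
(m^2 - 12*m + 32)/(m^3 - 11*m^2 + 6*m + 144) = (m - 4)/(m^2 - 3*m - 18)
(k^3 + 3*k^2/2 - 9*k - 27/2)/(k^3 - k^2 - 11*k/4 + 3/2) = 2*(k^2 - 9)/(2*k^2 - 5*k + 2)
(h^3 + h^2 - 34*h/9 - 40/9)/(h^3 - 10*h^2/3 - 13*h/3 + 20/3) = (3*h^2 - 2*h - 8)/(3*(h^2 - 5*h + 4))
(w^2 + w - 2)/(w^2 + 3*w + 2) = (w - 1)/(w + 1)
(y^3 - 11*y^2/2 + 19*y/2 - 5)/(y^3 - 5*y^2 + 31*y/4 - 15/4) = 2*(y - 2)/(2*y - 3)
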